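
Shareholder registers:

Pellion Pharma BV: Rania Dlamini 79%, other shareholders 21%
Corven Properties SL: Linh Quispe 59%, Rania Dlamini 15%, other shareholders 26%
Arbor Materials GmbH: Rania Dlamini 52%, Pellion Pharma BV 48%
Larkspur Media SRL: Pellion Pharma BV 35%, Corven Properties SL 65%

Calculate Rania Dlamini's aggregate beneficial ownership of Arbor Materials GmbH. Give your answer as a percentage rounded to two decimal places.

Rania reaches Arbor along 2 paths.
Direct stake: 52% = 52%.
Via Pellion: 79% × 48% = 37.92%.
Total: 52% + 37.92% = 89.92%.

89.92%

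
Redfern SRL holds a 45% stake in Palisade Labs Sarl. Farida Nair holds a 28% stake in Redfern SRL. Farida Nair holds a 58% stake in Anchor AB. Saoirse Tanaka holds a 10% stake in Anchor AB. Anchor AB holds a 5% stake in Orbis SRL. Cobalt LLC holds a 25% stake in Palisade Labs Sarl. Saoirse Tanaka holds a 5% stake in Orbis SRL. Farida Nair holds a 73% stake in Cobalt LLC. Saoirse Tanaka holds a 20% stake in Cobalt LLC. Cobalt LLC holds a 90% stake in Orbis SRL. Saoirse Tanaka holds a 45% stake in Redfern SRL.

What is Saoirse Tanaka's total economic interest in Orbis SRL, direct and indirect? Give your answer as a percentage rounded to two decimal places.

23.50%

Saoirse reaches Orbis along 3 paths.
Via Cobalt: 20% × 90% = 18%.
Via Anchor: 10% × 5% = 0.5%.
Direct stake: 5% = 5%.
Total: 18% + 0.5% + 5% = 23.5%.
Rounded: 23.50%.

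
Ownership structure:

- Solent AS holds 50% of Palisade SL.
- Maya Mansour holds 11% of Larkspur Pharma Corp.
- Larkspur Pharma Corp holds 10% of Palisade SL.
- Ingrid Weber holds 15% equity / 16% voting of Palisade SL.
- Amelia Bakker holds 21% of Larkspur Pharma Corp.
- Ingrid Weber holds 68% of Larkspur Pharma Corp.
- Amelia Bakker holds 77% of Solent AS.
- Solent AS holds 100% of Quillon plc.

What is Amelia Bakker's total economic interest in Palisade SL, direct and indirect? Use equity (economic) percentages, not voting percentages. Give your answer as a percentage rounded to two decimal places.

Amelia reaches Palisade along 2 paths.
Via Larkspur: 21% × 10% = 2.1%.
Via Solent: 77% × 50% = 38.5%.
Total: 2.1% + 38.5% = 40.6%.
Rounded: 40.60%.

40.60%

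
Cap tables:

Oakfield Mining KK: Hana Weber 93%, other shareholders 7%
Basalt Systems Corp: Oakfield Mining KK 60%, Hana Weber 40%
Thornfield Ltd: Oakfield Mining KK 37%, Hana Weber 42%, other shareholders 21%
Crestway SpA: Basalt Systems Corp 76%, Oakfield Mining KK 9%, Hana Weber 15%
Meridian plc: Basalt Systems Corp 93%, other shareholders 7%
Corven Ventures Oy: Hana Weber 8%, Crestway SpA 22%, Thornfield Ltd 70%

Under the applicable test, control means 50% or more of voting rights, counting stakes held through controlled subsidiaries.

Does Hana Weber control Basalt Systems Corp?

Yes

Hana holds 93% of Oakfield, so Hana controls Oakfield.
Oakfield and Hana together hold 60% + 40% = 100% of Basalt, so Hana controls Basalt.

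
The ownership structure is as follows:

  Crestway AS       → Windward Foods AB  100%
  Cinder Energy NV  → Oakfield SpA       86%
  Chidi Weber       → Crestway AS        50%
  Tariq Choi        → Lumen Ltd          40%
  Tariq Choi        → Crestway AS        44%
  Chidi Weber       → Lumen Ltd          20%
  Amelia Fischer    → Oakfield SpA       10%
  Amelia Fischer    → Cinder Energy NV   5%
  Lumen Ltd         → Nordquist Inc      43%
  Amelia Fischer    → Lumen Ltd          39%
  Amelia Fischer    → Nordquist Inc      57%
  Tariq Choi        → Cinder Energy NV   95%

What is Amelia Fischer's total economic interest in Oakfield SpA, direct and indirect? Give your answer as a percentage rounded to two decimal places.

14.30%

Amelia reaches Oakfield along 2 paths.
Via Cinder: 5% × 86% = 4.3%.
Direct stake: 10% = 10%.
Total: 4.3% + 10% = 14.3%.
Rounded: 14.30%.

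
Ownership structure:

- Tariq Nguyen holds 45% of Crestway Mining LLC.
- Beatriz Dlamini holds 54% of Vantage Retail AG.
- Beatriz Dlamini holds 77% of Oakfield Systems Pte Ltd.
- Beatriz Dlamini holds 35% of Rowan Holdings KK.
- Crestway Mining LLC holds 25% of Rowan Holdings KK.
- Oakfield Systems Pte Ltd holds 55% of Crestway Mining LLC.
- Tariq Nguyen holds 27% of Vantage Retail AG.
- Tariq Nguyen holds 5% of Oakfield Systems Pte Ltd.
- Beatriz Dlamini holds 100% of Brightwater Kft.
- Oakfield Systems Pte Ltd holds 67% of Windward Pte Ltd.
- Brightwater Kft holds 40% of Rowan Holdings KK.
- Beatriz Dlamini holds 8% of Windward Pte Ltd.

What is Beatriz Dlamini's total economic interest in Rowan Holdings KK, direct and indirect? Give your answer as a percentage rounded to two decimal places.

85.59%

Beatriz reaches Rowan along 3 paths.
Via Brightwater: 100% × 40% = 40%.
Direct stake: 35% = 35%.
Via Oakfield → Crestway: 77% × 55% × 25% = 10.5875%.
Total: 40% + 35% + 10.5875% = 85.5875%.
Rounded: 85.59%.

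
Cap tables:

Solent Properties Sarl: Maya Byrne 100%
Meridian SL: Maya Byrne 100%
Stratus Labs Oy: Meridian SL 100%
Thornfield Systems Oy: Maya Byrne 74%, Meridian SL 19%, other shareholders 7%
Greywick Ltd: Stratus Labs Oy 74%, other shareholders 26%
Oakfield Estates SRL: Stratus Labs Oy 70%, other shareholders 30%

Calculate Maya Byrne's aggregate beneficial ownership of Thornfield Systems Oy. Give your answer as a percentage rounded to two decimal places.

Maya reaches Thornfield along 2 paths.
Direct stake: 74% = 74%.
Via Meridian: 100% × 19% = 19%.
Total: 74% + 19% = 93%.
Rounded: 93.00%.

93.00%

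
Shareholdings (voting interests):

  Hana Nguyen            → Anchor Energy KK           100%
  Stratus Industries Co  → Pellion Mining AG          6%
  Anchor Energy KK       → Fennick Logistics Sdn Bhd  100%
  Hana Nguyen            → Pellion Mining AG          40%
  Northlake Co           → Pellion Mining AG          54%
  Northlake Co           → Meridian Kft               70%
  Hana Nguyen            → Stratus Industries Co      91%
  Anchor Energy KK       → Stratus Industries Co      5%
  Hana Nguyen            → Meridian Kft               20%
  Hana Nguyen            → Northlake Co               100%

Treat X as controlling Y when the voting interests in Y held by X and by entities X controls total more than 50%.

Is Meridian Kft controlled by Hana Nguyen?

Hana holds 100% of Northlake, so Hana controls Northlake.
Hana and Northlake together hold 20% + 70% = 90% of Meridian, so Hana controls Meridian.

Yes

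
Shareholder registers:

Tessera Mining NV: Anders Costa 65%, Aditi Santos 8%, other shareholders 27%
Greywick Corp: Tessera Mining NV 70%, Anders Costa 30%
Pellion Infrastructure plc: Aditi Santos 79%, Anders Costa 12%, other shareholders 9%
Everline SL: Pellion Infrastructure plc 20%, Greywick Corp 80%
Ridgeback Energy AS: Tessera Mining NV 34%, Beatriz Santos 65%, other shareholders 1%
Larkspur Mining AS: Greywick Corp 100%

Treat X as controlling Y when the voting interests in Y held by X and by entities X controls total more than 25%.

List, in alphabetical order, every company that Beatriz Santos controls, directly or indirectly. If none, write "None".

Beatriz holds 65% of Ridgeback, so Beatriz controls Ridgeback.
No other company's threshold is met.

Ridgeback Energy AS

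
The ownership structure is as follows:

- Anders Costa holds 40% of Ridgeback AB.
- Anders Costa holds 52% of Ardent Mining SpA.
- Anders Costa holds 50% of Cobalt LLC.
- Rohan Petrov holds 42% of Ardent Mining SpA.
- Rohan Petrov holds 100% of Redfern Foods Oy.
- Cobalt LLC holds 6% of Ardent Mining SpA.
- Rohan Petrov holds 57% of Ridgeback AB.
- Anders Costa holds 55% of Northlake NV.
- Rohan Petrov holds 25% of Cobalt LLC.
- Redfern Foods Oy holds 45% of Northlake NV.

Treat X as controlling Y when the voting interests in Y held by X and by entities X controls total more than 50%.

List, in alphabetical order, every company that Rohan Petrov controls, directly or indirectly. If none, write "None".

Rohan holds 57% of Ridgeback, so Rohan controls Ridgeback.
Rohan holds 100% of Redfern, so Rohan controls Redfern.
No other company's threshold is met.

Redfern Foods Oy, Ridgeback AB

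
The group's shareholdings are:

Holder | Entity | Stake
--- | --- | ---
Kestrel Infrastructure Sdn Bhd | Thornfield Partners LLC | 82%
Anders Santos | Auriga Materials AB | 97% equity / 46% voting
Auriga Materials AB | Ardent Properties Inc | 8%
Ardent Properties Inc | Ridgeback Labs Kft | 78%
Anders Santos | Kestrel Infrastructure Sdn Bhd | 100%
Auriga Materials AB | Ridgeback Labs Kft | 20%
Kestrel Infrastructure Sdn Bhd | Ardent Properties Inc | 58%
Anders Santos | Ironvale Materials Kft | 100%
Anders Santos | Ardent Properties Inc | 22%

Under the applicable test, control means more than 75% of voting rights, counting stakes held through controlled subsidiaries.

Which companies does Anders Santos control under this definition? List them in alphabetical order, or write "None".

Anders holds 100% of Ironvale, so Anders controls Ironvale.
Anders holds 100% of Kestrel, so Anders controls Kestrel.
Kestrel holds 82% of Thornfield, so Anders controls Thornfield.
Anders and Kestrel together hold 22% + 58% = 80% of Ardent, so Anders controls Ardent.
Ardent holds 78% of Ridgeback, so Anders controls Ridgeback.
No other company's threshold is met.

Ardent Properties Inc, Ironvale Materials Kft, Kestrel Infrastructure Sdn Bhd, Ridgeback Labs Kft, Thornfield Partners LLC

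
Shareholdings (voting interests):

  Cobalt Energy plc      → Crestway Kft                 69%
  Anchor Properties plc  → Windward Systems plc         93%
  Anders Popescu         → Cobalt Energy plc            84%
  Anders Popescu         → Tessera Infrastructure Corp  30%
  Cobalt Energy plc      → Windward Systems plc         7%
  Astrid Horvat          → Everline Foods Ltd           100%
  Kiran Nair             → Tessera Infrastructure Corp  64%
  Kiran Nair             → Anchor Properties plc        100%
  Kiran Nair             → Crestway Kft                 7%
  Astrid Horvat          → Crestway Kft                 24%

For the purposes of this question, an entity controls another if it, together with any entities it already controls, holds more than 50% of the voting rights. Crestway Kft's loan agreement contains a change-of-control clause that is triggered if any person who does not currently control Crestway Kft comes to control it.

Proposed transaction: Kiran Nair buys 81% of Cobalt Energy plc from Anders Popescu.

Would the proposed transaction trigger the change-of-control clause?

The purchase adds only to Kiran's holdings (Anders's stake shrinks), so Kiran is the only person who could newly come to control Crestway.
Kiran holds 64% of Tessera, so Kiran controls Tessera.
Kiran holds 100% of Anchor, so Kiran controls Anchor.
Anchor holds 93% of Windward, so Kiran controls Windward.
In Crestway, Kiran's side holds only 7%, not > 50%.
So before the transaction, Kiran does not control Crestway.
After the purchase, Kiran holds 81% of Cobalt directly, and Anders's stake falls to 3%.
Kiran holds 81% of Cobalt, so Kiran controls Cobalt.
Cobalt and Kiran together hold 69% + 7% = 76% of Crestway, so Kiran controls Crestway.
Kiran did not control Crestway before and does after, so the clause is triggered.

Yes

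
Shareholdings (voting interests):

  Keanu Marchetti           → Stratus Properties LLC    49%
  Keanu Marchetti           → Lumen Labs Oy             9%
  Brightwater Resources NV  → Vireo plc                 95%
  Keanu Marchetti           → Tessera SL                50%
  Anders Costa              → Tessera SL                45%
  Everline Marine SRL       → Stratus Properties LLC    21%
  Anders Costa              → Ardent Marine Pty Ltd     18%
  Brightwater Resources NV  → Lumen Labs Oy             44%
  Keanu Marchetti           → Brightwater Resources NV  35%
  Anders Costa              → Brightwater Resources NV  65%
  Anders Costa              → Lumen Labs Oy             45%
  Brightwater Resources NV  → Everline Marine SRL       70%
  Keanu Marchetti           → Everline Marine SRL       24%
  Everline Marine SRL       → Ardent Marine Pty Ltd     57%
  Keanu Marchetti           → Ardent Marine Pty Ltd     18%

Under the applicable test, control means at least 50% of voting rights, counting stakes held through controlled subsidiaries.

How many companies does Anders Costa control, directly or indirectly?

5

Anders holds 65% of Brightwater, so Anders controls Brightwater.
Brightwater holds 70% of Everline, so Anders controls Everline.
Brightwater and Anders together hold 44% + 45% = 89% of Lumen, so Anders controls Lumen.
Anders and Everline together hold 18% + 57% = 75% of Ardent, so Anders controls Ardent.
Brightwater holds 95% of Vireo, so Anders controls Vireo.
No other company's threshold is met.
Anders controls 5 companies.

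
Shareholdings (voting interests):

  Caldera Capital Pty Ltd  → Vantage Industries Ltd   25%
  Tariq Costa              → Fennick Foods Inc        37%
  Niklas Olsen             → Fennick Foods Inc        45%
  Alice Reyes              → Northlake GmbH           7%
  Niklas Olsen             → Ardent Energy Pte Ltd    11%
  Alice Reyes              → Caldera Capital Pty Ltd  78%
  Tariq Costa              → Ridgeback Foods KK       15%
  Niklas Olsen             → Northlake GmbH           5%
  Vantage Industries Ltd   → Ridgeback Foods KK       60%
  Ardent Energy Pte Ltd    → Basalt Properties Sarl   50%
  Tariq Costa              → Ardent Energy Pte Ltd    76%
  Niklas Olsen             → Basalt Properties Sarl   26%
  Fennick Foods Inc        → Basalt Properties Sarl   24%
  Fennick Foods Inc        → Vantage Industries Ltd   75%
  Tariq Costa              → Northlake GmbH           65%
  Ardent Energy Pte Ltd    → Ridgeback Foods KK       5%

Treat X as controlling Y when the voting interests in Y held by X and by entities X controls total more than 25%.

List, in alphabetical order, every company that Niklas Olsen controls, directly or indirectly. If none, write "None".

Niklas holds 45% of Fennick, so Niklas controls Fennick.
Fennick holds 75% of Vantage, so Niklas controls Vantage.
Vantage holds 60% of Ridgeback, so Niklas controls Ridgeback.
Niklas and Fennick together hold 26% + 24% = 50% of Basalt, so Niklas controls Basalt.
No other company's threshold is met.

Basalt Properties Sarl, Fennick Foods Inc, Ridgeback Foods KK, Vantage Industries Ltd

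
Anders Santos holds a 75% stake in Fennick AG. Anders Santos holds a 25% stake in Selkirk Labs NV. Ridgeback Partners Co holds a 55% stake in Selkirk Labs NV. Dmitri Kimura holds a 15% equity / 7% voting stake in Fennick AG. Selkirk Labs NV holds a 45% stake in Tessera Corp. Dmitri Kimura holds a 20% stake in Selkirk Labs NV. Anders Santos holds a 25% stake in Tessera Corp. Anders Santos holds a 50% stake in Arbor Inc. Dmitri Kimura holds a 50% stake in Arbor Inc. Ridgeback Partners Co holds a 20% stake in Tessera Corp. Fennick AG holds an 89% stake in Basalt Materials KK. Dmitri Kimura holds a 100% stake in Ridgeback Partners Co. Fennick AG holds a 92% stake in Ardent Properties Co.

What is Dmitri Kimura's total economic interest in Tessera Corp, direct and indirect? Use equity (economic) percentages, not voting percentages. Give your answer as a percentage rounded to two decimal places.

53.75%

Dmitri reaches Tessera along 3 paths.
Via Ridgeback → Selkirk: 100% × 55% × 45% = 24.75%.
Via Selkirk: 20% × 45% = 9%.
Via Ridgeback: 100% × 20% = 20%.
Total: 24.75% + 9% + 20% = 53.75%.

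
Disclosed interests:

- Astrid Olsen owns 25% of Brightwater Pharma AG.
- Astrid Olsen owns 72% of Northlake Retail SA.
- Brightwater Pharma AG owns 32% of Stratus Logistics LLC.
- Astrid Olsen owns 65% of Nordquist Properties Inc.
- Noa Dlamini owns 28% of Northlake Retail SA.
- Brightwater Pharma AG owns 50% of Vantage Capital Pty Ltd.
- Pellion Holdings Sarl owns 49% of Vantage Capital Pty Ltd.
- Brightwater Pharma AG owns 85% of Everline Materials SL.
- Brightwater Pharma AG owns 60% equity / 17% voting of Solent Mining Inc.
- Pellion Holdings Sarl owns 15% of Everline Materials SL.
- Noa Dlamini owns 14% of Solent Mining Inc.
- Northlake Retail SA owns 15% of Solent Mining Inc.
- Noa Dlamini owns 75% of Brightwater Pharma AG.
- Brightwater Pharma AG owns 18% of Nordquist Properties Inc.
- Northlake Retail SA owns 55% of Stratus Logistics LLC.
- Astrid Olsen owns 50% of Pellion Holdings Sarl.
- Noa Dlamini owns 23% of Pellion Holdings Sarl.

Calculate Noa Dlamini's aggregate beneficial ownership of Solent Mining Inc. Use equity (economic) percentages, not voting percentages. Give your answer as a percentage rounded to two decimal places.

Noa reaches Solent along 3 paths.
Via Northlake: 28% × 15% = 4.2%.
Via Brightwater: 75% × 60% = 45%.
Direct stake: 14% = 14%.
Total: 4.2% + 45% + 14% = 63.2%.
Rounded: 63.20%.

63.20%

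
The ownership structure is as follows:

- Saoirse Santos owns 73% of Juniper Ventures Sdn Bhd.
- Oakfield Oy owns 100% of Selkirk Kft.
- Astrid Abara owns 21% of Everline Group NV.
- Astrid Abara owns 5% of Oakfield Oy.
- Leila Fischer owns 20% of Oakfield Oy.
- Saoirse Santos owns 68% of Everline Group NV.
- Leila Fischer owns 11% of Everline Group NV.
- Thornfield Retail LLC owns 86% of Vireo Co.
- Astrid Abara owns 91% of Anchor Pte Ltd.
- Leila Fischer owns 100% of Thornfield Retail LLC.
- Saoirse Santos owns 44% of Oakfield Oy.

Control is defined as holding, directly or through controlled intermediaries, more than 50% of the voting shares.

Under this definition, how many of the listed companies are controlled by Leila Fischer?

Leila holds 100% of Thornfield, so Leila controls Thornfield.
Thornfield holds 86% of Vireo, so Leila controls Vireo.
No other company's threshold is met.
Leila controls 2 companies.

2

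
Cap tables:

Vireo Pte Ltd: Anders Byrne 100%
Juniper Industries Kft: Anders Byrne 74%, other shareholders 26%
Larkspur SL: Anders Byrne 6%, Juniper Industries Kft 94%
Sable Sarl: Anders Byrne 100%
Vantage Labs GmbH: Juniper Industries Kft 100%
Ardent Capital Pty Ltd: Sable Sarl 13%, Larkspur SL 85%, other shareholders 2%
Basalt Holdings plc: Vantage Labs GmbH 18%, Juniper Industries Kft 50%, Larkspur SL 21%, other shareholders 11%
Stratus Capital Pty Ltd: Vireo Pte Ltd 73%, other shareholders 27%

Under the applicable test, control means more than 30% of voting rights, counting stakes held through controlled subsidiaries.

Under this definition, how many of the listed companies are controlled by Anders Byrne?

Anders holds 100% of Vireo, so Anders controls Vireo.
Anders holds 74% of Juniper, so Anders controls Juniper.
Anders and Juniper together hold 6% + 94% = 100% of Larkspur, so Anders controls Larkspur.
Anders holds 100% of Sable, so Anders controls Sable.
Juniper holds 100% of Vantage, so Anders controls Vantage.
Sable and Larkspur together hold 13% + 85% = 98% of Ardent, so Anders controls Ardent.
Vantage and Juniper and Larkspur together hold 18% + 50% + 21% = 89% of Basalt, so Anders controls Basalt.
Vireo holds 73% of Stratus, so Anders controls Stratus.
Anders controls 8 companies.

8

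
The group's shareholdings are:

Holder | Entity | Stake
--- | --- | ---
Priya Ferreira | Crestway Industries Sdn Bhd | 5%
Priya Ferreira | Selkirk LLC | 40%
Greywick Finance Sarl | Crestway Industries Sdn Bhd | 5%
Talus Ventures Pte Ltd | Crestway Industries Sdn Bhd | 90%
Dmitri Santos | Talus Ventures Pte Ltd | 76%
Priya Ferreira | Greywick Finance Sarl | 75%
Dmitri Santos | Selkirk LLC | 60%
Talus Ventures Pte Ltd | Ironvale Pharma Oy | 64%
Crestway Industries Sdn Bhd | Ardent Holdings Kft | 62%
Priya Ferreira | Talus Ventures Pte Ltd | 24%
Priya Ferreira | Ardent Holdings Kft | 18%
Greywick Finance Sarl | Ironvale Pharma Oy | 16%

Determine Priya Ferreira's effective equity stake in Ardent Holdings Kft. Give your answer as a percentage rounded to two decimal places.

36.82%

Priya reaches Ardent along 4 paths.
Direct stake: 18% = 18%.
Via Talus → Crestway: 24% × 90% × 62% = 13.392%.
Via Crestway: 5% × 62% = 3.1%.
Via Greywick → Crestway: 75% × 5% × 62% = 2.325%.
Total: 18% + 13.392% + 3.1% + 2.325% = 36.817%.
Rounded: 36.82%.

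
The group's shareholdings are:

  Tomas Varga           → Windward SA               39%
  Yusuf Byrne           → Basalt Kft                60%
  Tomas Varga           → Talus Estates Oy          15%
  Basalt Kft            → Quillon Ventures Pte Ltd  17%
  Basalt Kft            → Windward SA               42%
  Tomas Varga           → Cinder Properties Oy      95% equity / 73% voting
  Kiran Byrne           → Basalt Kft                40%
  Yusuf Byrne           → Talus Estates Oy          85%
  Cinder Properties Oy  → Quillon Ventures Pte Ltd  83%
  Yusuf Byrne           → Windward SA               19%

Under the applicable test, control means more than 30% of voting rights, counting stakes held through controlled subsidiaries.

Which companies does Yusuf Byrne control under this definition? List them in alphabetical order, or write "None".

Yusuf holds 60% of Basalt, so Yusuf controls Basalt.
Yusuf holds 85% of Talus, so Yusuf controls Talus.
Basalt and Yusuf together hold 42% + 19% = 61% of Windward, so Yusuf controls Windward.
No other company's threshold is met.

Basalt Kft, Talus Estates Oy, Windward SA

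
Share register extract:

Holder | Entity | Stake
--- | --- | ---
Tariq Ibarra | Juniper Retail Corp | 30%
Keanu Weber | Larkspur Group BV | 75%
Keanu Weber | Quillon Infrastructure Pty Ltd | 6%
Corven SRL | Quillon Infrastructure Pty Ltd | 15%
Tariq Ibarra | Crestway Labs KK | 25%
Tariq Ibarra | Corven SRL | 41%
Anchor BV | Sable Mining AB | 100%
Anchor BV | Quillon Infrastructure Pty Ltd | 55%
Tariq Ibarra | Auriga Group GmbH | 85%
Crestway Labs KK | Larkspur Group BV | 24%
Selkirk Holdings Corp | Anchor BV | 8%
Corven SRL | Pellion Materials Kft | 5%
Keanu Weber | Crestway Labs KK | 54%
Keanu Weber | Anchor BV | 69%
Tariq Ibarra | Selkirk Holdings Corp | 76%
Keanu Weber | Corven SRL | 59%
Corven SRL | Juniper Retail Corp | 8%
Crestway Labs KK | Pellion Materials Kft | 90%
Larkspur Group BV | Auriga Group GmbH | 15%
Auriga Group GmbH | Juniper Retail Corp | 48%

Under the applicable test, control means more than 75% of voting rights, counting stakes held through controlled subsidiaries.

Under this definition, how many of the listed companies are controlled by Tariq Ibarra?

Tariq holds 76% of Selkirk, so Tariq controls Selkirk.
Tariq holds 85% of Auriga, so Tariq controls Auriga.
Auriga and Tariq together hold 48% + 30% = 78% of Juniper, so Tariq controls Juniper.
No other company's threshold is met.
Tariq controls 3 companies.

3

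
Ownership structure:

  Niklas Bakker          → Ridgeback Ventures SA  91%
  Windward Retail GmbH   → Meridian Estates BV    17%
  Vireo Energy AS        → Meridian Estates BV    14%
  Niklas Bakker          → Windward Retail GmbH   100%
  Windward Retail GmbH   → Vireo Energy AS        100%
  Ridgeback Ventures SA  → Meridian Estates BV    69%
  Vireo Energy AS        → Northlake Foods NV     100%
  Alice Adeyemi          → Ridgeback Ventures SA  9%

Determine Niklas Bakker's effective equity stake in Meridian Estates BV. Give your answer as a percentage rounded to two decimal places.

93.79%

Niklas reaches Meridian along 3 paths.
Via Ridgeback: 91% × 69% = 62.79%.
Via Windward: 100% × 17% = 17%.
Via Windward → Vireo: 100% × 100% × 14% = 14%.
Total: 62.79% + 17% + 14% = 93.79%.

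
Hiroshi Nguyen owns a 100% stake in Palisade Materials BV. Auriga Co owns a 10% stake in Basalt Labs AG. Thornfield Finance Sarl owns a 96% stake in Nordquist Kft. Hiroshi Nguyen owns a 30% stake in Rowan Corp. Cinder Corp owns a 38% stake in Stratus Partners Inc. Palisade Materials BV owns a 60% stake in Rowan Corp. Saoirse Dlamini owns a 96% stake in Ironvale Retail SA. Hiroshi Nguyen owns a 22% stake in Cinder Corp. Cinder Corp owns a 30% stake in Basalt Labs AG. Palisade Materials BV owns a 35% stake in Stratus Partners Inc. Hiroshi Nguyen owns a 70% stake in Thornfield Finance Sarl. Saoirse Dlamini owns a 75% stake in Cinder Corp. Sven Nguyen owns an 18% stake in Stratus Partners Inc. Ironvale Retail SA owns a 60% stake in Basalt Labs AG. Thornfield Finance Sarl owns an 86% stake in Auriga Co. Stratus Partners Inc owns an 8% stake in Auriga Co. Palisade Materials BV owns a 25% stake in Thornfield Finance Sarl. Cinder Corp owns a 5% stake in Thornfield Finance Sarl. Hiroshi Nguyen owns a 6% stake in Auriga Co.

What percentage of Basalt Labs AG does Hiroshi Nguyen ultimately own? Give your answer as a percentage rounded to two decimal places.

15.81%

Hiroshi reaches Basalt along 7 paths.
Via Palisade → Stratus → Auriga: 100% × 35% × 8% × 10% = 0.28%.
Via Cinder → Stratus → Auriga: 22% × 38% × 8% × 10% = 0.06688%.
Via Auriga: 6% × 10% = 0.6%.
Via Cinder → Thornfield → Auriga: 22% × 5% × 86% × 10% = 0.0946%.
Via Thornfield → Auriga: 70% × 86% × 10% = 6.02%.
Via Palisade → Thornfield → Auriga: 100% × 25% × 86% × 10% = 2.15%.
Via Cinder: 22% × 30% = 6.6%.
Total: 0.28% + 0.06688% + 0.6% + 0.0946% + 6.02% + 2.15% + 6.6% = 15.81148%.
Rounded: 15.81%.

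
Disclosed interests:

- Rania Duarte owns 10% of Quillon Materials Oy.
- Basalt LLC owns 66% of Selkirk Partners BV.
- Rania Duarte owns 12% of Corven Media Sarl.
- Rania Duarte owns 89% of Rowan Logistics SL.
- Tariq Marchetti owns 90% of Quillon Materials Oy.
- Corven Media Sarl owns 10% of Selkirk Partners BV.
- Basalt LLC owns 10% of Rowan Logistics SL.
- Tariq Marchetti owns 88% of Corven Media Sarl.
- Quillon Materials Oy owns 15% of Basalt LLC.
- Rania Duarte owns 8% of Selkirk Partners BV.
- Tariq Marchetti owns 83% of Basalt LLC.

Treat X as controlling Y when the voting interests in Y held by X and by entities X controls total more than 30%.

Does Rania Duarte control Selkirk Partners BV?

Rania holds 89% of Rowan, so Rania controls Rowan.
In Selkirk, Rania's side holds only 8%, not > 30%.
So Rania does not control Selkirk.

No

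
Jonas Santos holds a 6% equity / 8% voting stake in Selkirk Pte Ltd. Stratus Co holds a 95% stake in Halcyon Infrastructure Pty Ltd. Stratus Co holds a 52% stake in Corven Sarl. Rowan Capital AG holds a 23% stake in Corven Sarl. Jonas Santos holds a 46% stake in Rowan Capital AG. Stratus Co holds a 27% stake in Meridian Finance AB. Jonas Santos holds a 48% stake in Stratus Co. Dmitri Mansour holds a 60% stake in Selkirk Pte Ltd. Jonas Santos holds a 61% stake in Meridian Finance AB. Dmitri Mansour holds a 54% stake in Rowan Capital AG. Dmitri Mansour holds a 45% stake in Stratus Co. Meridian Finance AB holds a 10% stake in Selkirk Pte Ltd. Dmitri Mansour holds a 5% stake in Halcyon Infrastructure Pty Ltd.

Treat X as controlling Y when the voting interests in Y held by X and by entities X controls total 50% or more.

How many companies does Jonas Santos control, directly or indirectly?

Jonas holds 61% of Meridian, so Jonas controls Meridian.
No other company's threshold is met.
Jonas controls 1 company.

1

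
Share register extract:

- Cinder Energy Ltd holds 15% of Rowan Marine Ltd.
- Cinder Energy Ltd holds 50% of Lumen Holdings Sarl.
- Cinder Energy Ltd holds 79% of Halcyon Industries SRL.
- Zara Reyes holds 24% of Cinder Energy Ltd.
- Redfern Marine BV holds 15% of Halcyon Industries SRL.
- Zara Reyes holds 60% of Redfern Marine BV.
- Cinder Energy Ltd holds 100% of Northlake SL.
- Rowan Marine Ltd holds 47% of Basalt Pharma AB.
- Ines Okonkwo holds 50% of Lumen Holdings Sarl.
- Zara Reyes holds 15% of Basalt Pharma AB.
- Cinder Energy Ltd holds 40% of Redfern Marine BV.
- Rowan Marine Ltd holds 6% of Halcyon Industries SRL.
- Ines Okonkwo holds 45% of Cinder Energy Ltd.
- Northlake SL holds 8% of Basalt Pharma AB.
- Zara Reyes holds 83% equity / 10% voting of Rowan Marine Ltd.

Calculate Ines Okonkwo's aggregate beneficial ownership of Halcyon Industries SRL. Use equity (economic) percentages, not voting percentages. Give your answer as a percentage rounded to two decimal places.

Ines reaches Halcyon along 3 paths.
Via Cinder → Rowan: 45% × 15% × 6% = 0.405%.
Via Cinder → Redfern: 45% × 40% × 15% = 2.7%.
Via Cinder: 45% × 79% = 35.55%.
Total: 0.405% + 2.7% + 35.55% = 38.655%.
Rounded: 38.66%.

38.66%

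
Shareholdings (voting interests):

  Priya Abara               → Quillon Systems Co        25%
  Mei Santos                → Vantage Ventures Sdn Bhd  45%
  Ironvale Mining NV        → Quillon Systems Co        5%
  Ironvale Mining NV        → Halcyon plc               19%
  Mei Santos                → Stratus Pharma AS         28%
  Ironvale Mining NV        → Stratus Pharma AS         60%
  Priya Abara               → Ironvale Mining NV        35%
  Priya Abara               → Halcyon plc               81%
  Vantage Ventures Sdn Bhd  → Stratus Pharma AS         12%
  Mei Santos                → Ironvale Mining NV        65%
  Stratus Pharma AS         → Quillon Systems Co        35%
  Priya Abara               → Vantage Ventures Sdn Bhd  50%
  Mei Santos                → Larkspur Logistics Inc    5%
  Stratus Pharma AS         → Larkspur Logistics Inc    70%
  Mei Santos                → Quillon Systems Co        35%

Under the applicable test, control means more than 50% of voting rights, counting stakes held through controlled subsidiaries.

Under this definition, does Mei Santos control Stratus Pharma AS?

Mei holds 65% of Ironvale, so Mei controls Ironvale.
Mei and Ironvale together hold 28% + 60% = 88% of Stratus, so Mei controls Stratus.

Yes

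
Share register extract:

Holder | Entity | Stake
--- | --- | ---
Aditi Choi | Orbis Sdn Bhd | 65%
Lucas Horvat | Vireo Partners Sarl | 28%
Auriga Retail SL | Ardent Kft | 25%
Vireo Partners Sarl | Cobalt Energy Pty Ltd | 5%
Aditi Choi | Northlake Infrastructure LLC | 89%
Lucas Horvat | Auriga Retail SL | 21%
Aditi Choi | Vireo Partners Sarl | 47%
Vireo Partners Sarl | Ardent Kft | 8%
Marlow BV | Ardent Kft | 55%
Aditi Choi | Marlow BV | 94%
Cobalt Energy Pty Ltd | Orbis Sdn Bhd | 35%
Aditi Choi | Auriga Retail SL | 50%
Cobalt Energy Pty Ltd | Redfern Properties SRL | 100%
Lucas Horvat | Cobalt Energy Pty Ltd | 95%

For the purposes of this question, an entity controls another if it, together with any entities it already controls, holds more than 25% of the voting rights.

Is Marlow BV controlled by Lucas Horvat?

No

Lucas holds 28% of Vireo, so Lucas controls Vireo.
Lucas and Vireo together hold 95% + 5% = 100% of Cobalt, so Lucas controls Cobalt.
Cobalt holds 35% of Orbis, so Lucas controls Orbis.
Cobalt holds 100% of Redfern, so Lucas controls Redfern.
Neither Lucas nor any entity Lucas controls holds any voting interest in Marlow.
So Lucas does not control Marlow.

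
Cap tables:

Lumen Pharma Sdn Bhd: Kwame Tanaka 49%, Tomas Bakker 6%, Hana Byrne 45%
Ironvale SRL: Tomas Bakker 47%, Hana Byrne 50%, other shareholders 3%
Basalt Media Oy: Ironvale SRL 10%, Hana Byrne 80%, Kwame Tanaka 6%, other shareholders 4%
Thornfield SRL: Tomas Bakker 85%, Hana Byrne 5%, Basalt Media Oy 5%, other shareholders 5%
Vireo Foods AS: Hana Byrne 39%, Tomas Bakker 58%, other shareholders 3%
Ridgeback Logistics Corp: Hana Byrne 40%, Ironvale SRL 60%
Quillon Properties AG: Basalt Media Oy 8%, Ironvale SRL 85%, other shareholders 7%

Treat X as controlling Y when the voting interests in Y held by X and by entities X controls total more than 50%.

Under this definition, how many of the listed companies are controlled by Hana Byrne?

Hana holds 80% of Basalt, so Hana controls Basalt.
No other company's threshold is met.
Hana controls 1 company.

1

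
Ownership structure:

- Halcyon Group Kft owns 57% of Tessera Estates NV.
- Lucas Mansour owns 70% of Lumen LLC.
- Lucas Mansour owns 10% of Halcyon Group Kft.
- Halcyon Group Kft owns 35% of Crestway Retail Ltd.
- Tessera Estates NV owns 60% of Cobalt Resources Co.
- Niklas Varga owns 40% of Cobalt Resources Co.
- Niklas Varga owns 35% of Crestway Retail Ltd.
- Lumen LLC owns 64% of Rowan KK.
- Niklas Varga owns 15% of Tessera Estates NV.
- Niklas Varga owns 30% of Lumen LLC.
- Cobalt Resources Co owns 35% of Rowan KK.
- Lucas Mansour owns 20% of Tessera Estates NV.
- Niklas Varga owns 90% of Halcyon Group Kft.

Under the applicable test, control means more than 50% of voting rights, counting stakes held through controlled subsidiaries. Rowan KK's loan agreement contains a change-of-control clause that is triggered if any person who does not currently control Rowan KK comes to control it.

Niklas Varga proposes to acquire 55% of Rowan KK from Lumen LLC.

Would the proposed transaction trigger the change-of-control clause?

Yes

The purchase adds only to Niklas's holdings (Lumen's stake shrinks), so Niklas is the only person who could newly come to control Rowan.
Niklas holds 90% of Halcyon, so Niklas controls Halcyon.
Niklas and Halcyon together hold 35% + 35% = 70% of Crestway, so Niklas controls Crestway.
Halcyon and Niklas together hold 57% + 15% = 72% of Tessera, so Niklas controls Tessera.
Tessera and Niklas together hold 60% + 40% = 100% of Cobalt, so Niklas controls Cobalt.
In Rowan, Niklas's side holds only 35%, not > 50%.
So before the transaction, Niklas does not control Rowan.
After the purchase, Niklas holds 55% of Rowan directly, and Lumen's stake falls to 9%.
Cobalt and Niklas together hold 35% + 55% = 90% of Rowan, so Niklas controls Rowan.
Niklas did not control Rowan before and does after, so the clause is triggered.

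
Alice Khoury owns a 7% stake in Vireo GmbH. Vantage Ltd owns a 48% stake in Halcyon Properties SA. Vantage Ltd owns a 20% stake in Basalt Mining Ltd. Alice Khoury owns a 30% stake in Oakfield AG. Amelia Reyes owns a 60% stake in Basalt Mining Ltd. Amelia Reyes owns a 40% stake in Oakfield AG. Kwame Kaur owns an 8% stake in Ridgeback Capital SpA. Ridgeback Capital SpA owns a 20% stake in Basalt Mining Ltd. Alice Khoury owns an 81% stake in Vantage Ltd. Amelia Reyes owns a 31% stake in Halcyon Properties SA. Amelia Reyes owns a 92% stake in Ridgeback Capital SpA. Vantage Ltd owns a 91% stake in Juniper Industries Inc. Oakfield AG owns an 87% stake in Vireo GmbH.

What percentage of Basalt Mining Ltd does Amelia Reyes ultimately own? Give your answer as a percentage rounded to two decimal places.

78.40%

Amelia reaches Basalt along 2 paths.
Via Ridgeback: 92% × 20% = 18.4%.
Direct stake: 60% = 60%.
Total: 18.4% + 60% = 78.4%.
Rounded: 78.40%.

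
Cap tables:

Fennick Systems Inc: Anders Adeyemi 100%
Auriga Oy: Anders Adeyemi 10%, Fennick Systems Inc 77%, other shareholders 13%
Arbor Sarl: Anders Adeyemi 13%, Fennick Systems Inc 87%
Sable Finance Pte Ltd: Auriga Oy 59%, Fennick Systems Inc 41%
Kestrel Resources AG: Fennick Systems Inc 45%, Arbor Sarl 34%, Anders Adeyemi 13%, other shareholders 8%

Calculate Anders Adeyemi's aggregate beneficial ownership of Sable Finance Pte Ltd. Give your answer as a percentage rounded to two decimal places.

Anders reaches Sable along 3 paths.
Via Auriga: 10% × 59% = 5.9%.
Via Fennick → Auriga: 100% × 77% × 59% = 45.43%.
Via Fennick: 100% × 41% = 41%.
Total: 5.9% + 45.43% + 41% = 92.33%.

92.33%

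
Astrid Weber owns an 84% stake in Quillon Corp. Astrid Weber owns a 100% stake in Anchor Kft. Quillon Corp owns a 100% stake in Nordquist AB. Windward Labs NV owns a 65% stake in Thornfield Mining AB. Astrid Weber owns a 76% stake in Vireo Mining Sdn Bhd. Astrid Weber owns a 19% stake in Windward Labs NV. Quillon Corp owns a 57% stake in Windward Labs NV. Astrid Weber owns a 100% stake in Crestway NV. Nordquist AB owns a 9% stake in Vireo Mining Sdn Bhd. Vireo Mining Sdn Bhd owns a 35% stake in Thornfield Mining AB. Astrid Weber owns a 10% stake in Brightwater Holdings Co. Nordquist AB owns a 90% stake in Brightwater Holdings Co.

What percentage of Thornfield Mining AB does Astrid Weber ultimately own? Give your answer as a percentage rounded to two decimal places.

Astrid reaches Thornfield along 4 paths.
Via Vireo: 76% × 35% = 26.6%.
Via Quillon → Nordquist → Vireo: 84% × 100% × 9% × 35% = 2.646%.
Via Quillon → Windward: 84% × 57% × 65% = 31.122%.
Via Windward: 19% × 65% = 12.35%.
Total: 26.6% + 2.646% + 31.122% + 12.35% = 72.718%.
Rounded: 72.72%.

72.72%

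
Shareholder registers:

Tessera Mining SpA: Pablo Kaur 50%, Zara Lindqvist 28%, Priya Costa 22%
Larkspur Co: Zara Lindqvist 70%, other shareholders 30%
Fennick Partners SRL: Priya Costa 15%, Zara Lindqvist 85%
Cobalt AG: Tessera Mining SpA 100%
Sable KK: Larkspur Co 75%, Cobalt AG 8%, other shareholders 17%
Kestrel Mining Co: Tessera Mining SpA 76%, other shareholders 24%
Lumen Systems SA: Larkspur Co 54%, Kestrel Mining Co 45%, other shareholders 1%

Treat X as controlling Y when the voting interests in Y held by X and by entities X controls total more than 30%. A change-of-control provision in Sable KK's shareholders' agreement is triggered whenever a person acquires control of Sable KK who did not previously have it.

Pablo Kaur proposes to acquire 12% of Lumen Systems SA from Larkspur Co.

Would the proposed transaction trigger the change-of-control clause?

The purchase adds only to Pablo's holdings (Larkspur's stake shrinks), so Pablo is the only person who could newly come to control Sable.
Pablo holds 50% of Tessera, so Pablo controls Tessera.
Tessera holds 100% of Cobalt, so Pablo controls Cobalt.
Tessera holds 76% of Kestrel, so Pablo controls Kestrel.
Kestrel holds 45% of Lumen, so Pablo controls Lumen.
In Sable, Pablo's side holds only 8%, not > 30%.
So before the transaction, Pablo does not control Sable.
After the purchase, Pablo holds 12% of Lumen directly, and Larkspur's stake falls to 42%.
Kestrel and Pablo together hold 45% + 12% = 57% of Lumen, so Pablo controls Lumen.
After the transaction, Pablo's side holds 8% of Sable, not > 30%, so Pablo still does not control Sable.
No new person acquires control, so the clause is not triggered.

No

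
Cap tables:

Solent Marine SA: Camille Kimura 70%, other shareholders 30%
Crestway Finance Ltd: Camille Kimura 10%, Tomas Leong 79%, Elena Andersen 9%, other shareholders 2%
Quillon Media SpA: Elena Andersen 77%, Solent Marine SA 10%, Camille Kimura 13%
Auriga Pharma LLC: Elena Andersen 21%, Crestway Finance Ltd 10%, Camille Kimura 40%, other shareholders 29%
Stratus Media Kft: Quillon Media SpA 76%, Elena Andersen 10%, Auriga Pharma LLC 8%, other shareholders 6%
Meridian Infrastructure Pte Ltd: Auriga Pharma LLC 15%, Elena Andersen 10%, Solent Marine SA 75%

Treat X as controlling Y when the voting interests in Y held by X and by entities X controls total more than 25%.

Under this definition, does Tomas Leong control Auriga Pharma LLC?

Tomas holds 79% of Crestway, so Tomas controls Crestway.
In Auriga, Tomas's side holds only 10%, not > 25%.
So Tomas does not control Auriga.

No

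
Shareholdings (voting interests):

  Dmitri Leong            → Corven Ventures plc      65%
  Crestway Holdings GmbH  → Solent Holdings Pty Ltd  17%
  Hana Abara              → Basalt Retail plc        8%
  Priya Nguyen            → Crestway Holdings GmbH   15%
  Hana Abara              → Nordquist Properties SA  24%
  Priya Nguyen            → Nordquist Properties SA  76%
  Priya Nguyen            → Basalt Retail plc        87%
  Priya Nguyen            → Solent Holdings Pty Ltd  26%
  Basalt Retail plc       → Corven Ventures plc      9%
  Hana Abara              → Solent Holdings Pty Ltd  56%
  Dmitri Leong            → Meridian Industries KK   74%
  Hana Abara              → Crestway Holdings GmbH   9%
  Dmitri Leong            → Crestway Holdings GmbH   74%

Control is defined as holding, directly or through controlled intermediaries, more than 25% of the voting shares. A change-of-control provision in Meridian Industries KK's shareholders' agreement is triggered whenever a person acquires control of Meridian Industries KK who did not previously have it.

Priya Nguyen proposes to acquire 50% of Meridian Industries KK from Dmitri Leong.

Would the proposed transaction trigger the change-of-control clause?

The purchase adds only to Priya's holdings (Dmitri's stake shrinks), so Priya is the only person who could newly come to control Meridian.
Priya holds 87% of Basalt, so Priya controls Basalt.
Priya holds 26% of Solent, so Priya controls Solent.
Priya holds 76% of Nordquist, so Priya controls Nordquist.
Neither Priya nor any entity Priya controls holds any voting interest in Meridian.
So before the transaction, Priya does not control Meridian.
After the purchase, Priya holds 50% of Meridian directly, and Dmitri's stake falls to 24%.
Priya holds 50% of Meridian, so Priya controls Meridian.
Priya did not control Meridian before and does after, so the clause is triggered.

Yes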